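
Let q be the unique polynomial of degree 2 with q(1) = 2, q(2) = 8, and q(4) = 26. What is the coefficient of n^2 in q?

Write q(n) = an^2 + bn + c. Substituting each data point gives a linear system:
  a + b + c = 2
  4a + 2b + c = 8
  16a + 4b + c = 26
Solving the system yields a = 1, b = 3, c = -2.
So q(n) = n^2 + 3n - 2.
The leading coefficient is 1.

1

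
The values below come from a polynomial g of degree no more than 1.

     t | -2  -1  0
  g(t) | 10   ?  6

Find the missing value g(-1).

8

The 2 known points determine the degree-1 polynomial uniquely.
Write g(t) = at + b. Substituting each data point gives a linear system:
  -2a + b = 10
  b = 6
Solving the system yields a = -2, b = 6.
So g(t) = -2t + 6.
Then g(-1) = 8.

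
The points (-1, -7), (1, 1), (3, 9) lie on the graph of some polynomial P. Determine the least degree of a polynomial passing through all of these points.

Forward differences of the values at t = -1, 1, 3:
  P  : -7  1  9
  Δ  : 8  8
  Δ^2: 0
The first differences are constant (8) and nonzero, while all higher differences vanish, so the minimal degree is 1.

1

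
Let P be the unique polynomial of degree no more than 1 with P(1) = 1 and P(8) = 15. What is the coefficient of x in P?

Write P(x) = ax + b. Substituting each data point gives a linear system:
  a + b = 1
  8a + b = 15
Solving the system yields a = 2, b = -1.
So P(x) = 2x - 1.
The leading coefficient is 2.

2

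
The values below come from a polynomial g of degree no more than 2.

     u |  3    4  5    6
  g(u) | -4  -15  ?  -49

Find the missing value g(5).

-30

On equispaced nodes a degree-2 polynomial has vanishing third forward difference, so
  - g(3) + 3·g(4) - 3·g(5) + g(6) = 0.
Substituting the known values and solving for g(5):
  -3·g(5) = 90
  g(5) = -30.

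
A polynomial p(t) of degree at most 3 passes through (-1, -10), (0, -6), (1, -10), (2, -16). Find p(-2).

-28

Forward differences of the values at t = -1, 0, 1, 2:
  p  : -10  -6  -10  -16
  Δ  : 4  -4  -6
  Δ^2: -8  -2
  Δ^3: 6
The third differences are constant, confirming degree 3.
Interpolating (Newton forward form) and evaluating at t = -2 gives p(-2) = -28.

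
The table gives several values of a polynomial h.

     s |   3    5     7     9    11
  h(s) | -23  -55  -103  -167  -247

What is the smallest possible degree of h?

Forward differences of the values at s = 3, 5, 7, 9, 11:
  h  : -23  -55  -103  -167  -247
  Δ  : -32  -48  -64  -80
  Δ^2: -16  -16  -16
  Δ^3: 0  0
  Δ^4: 0
The second differences are constant (-16) and nonzero, while all higher differences vanish, so the minimal degree is 2.

2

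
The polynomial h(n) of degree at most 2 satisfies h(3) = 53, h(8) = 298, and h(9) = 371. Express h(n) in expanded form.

Write h(n) = an^2 + bn + c. Substituting each data point gives a linear system:
  9a + 3b + c = 53
  64a + 8b + c = 298
  81a + 9b + c = 371
Solving the system yields a = 4, b = 5, c = 2.
So h(n) = 4n^2 + 5n + 2.
Check: h(8) = 298. ✓

h(n) = 4n^2 + 5n + 2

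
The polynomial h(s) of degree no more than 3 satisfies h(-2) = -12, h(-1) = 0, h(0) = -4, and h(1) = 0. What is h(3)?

Write h(s) = as^3 + bs^2 + cs + d. Substituting each data point gives a linear system:
  -8a + 4b - 2c + d = -12
  -a + b - c + d = 0
  d = -4
  a + b + c + d = 0
Solving the system yields a = 4, b = 4, c = -4, d = -4.
So h(s) = 4s^3 + 4s^2 - 4s - 4.
Then h(3) = 128.

128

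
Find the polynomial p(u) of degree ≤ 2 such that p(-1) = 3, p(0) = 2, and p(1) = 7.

p(u) = 3u^2 + 2u + 2

Write p(u) = au^2 + bu + c. Substituting each data point gives a linear system:
  a - b + c = 3
  c = 2
  a + b + c = 7
Solving the system yields a = 3, b = 2, c = 2.
So p(u) = 3u^2 + 2u + 2.
Check: p(1) = 7. ✓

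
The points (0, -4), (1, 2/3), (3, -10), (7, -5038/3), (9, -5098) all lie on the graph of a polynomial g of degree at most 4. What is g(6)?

-826

Write g(s) = as^4 + bs^3 + cs^2 + ds + e. Substituting each data point gives a linear system:
  e = -4
  a + b + c + d + e = 2/3
  81a + 27b + 9c + 3d + e = -10
  2401a + 343b + 49c + 7d + e = -5038/3
  6561a + 729b + 81c + 9d + e = -5098
Solving the system yields a = -1, b = 5/3, c = 3, d = 1, e = -4.
So g(s) = -s⁴ + (5/3)s³ + 3s² + s - 4.
Then g(6) = -826.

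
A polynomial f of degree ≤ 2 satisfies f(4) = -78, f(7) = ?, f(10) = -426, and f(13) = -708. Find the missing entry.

On equispaced nodes a degree-2 polynomial has vanishing third forward difference, so
  - f(4) + 3·f(7) - 3·f(10) + f(13) = 0.
Substituting the known values and solving for f(7):
  3·f(7) = -648
  f(7) = -216.

-216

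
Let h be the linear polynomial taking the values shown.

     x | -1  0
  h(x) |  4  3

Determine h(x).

Using the Lagrange interpolation formula with nodes -1, 0:
  L_0(x) = x / -1
  L_1(x) = (x + 1) / 1
Then h(x) = 4·L_0(x) + 3·L_1(x).
Expanding and collecting terms gives h(x) = -x + 3.
Check: h(0) = 3. ✓

h(x) = -x + 3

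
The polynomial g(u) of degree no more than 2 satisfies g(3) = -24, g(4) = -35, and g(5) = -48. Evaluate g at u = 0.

Write g(u) = au^2 + bu + c. Substituting each data point gives a linear system:
  9a + 3b + c = -24
  16a + 4b + c = -35
  25a + 5b + c = -48
Solving the system yields a = -1, b = -4, c = -3.
So g(u) = -u^2 - 4u - 3.
Then g(0) = -3.

-3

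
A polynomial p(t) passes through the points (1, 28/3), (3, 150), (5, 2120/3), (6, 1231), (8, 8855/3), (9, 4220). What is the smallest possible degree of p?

Divided differences on the nodes 1, 3, 5, 6, 8, 9:
  order 0: 28/3  150  2120/3  1231  8855/3  4220
  order 1: 211/3  835/3  1573/3  2581/3  3805/3
  order 2: 52  82  112  136
  order 3: 6  6  6
  order 4: 0  0
  order 5: 0
The order-3 divided differences are all 6 (nonzero) and every higher order vanishes, so the data lies on a polynomial of degree exactly 3.

3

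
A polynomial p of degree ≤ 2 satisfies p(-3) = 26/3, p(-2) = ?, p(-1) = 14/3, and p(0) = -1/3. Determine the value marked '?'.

23/3

On equispaced nodes a degree-2 polynomial has vanishing third forward difference, so
  - p(-3) + 3·p(-2) - 3·p(-1) + p(0) = 0.
Substituting the known values and solving for p(-2):
  3·p(-2) = 23
  p(-2) = 23/3.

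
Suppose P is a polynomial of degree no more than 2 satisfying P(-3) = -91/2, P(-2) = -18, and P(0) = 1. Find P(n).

P(n) = -6n^2 - (5/2)n + 1

Using the Lagrange interpolation formula with nodes -3, -2, 0:
  L_0(n) = (n + 2)n / 3
  L_1(n) = (n + 3)n / -2
  L_2(n) = (n + 3)(n + 2) / 6
Then P(n) = -91/2·L_0(n) - 18·L_1(n) + 1·L_2(n).
Expanding and collecting terms gives P(n) = -6n² - (5/2)n + 1.
Check: P(0) = 1. ✓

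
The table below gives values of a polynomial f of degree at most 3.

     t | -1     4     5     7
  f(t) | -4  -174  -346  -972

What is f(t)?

Using the Lagrange interpolation formula with nodes -1, 4, 5, 7:
  L_0(t) = (t - 4)(t - 5)(t - 7) / -240
  L_1(t) = (t + 1)(t - 5)(t - 7) / 15
  L_2(t) = (t + 1)(t - 4)(t - 7) / -12
  L_3(t) = (t + 1)(t - 4)(t - 5) / 48
Then f(t) = -4·L_0(t) - 174·L_1(t) - 346·L_2(t) - 972·L_3(t).
Expanding and collecting terms gives f(t) = -3t^3 + t^2 + 2t - 6.
Check: f(5) = -346. ✓

f(t) = -3t^3 + t^2 + 2t - 6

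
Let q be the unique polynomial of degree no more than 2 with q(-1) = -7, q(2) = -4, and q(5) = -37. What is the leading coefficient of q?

-2

Write q(x) = ax^2 + bx + c. Substituting each data point gives a linear system:
  a - b + c = -7
  4a + 2b + c = -4
  25a + 5b + c = -37
Solving the system yields a = -2, b = 3, c = -2.
So q(x) = -2x^2 + 3x - 2.
The leading coefficient is -2.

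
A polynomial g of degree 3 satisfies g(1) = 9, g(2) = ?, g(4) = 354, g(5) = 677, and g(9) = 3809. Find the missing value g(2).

The 4 known points determine the degree-3 polynomial uniquely.
Write g(x) = ax^3 + bx^2 + cx + d. Substituting each data point gives a linear system:
  a + b + c + d = 9
  64a + 16b + 4c + d = 354
  125a + 25b + 5c + d = 677
  729a + 81b + 9c + d = 3809
Solving the system yields a = 5, b = 2, c = 0, d = 2.
So g(x) = 5x^3 + 2x^2 + 2.
Then g(2) = 50.

50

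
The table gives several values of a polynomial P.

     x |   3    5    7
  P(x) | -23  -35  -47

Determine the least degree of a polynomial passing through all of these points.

Forward differences of the values at x = 3, 5, 7:
  P  : -23  -35  -47
  Δ  : -12  -12
  Δ^2: 0
The first differences are constant (-12) and nonzero, while all higher differences vanish, so the minimal degree is 1.

1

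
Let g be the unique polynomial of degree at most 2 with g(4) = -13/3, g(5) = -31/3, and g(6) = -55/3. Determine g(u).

Using the Lagrange interpolation formula with nodes 4, 5, 6:
  L_0(u) = (u - 5)(u - 6) / 2
  L_1(u) = (u - 4)(u - 6) / -1
  L_2(u) = (u - 4)(u - 5) / 2
Then g(u) = -13/3·L_0(u) - 31/3·L_1(u) - 55/3·L_2(u).
Expanding and collecting terms gives g(u) = -u^2 + 3u - 1/3.
Check: g(5) = -31/3. ✓

g(u) = -u^2 + 3u - 1/3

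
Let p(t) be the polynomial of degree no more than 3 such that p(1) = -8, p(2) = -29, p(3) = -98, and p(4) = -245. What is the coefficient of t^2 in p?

Write p(t) = at^3 + bt^2 + ct + d. Substituting each data point gives a linear system:
  a + b + c + d = -8
  8a + 4b + 2c + d = -29
  27a + 9b + 3c + d = -98
  64a + 16b + 4c + d = -245
Solving the system yields a = -5, b = 6, c = -4, d = -5.
So p(t) = -5t³ + 6t² - 4t - 5.
The coefficient of t^2 is 6.

6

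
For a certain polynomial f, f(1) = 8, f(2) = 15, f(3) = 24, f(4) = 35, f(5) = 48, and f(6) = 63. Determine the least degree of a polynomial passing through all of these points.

Forward differences of the values at n = 1, 2, 3, 4, 5, 6:
  f  : 8  15  24  35  48  63
  Δ  : 7  9  11  13  15
  Δ^2: 2  2  2  2
  Δ^3: 0  0  0
  Δ^4: 0  0
  Δ^5: 0
The second differences are constant (2) and nonzero, while all higher differences vanish, so the minimal degree is 2.

2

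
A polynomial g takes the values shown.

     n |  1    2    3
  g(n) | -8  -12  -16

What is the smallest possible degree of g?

1

Forward differences of the values at n = 1, 2, 3:
  g  : -8  -12  -16
  Δ  : -4  -4
  Δ^2: 0
The first differences are constant (-4) and nonzero, while all higher differences vanish, so the minimal degree is 1.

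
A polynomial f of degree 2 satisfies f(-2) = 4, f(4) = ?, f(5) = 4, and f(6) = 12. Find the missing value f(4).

The 3 known points determine the degree-2 polynomial uniquely.
Write f(x) = ax^2 + bx + c. Substituting each data point gives a linear system:
  4a - 2b + c = 4
  25a + 5b + c = 4
  36a + 6b + c = 12
Solving the system yields a = 1, b = -3, c = -6.
So f(x) = x² - 3x - 6.
Then f(4) = -2.

-2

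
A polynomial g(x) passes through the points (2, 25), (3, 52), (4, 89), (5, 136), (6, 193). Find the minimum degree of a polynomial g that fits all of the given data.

2

Forward differences of the values at x = 2, 3, 4, 5, 6:
  g  : 25  52  89  136  193
  Δ  : 27  37  47  57
  Δ^2: 10  10  10
  Δ^3: 0  0
  Δ^4: 0
The second differences are constant (10) and nonzero, while all higher differences vanish, so the minimal degree is 2.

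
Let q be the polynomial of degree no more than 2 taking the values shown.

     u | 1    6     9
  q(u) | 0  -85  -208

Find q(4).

Using the Lagrange interpolation formula with nodes 1, 6, 9:
  L_0(u) = (u - 6)(u - 9) / 40
  L_1(u) = (u - 1)(u - 9) / -15
  L_2(u) = (u - 1)(u - 6) / 24
Then q(u) = 0·L_0(u) - 85·L_1(u) - 208·L_2(u).
Expanding and collecting terms gives q(u) = -3u² + 4u - 1.
Evaluating at u = 4: q(4) = -33.

-33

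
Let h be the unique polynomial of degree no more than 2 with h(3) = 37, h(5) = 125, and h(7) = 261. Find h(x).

h(x) = 6x^2 - 4x - 5

Write h(x) = ax^2 + bx + c. Substituting each data point gives a linear system:
  9a + 3b + c = 37
  25a + 5b + c = 125
  49a + 7b + c = 261
Solving the system yields a = 6, b = -4, c = -5.
So h(x) = 6x^2 - 4x - 5.
Check: h(7) = 261. ✓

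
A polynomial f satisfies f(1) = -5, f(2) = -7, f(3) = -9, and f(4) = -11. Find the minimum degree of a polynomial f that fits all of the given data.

1

Forward differences of the values at t = 1, 2, 3, 4:
  f  : -5  -7  -9  -11
  Δ  : -2  -2  -2
  Δ^2: 0  0
  Δ^3: 0
The first differences are constant (-2) and nonzero, while all higher differences vanish, so the minimal degree is 1.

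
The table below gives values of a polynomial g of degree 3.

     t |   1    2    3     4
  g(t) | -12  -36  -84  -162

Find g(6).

Forward differences of the values at t = 1, 2, 3, 4:
  g  : -12  -36  -84  -162
  Δ  : -24  -48  -78
  Δ^2: -24  -30
  Δ^3: -6
The third differences are constant, confirming degree 3.
Interpolating (Newton forward form) and evaluating at t = 6 gives g(6) = -432.

-432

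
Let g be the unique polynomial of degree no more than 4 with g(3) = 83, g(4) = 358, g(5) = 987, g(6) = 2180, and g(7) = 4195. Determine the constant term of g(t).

2

Write g(t) = at^4 + bt^3 + ct^2 + dt + e. Substituting each data point gives a linear system:
  81a + 27b + 9c + 3d + e = 83
  256a + 64b + 16c + 4d + e = 358
  625a + 125b + 25c + 5d + e = 987
  1296a + 216b + 36c + 6d + e = 2180
  2401a + 343b + 49c + 7d + e = 4195
Solving the system yields a = 2, b = -1, c = -5, d = -3, e = 2.
So g(t) = 2t⁴ - t³ - 5t² - 3t + 2.
The constant term is 2.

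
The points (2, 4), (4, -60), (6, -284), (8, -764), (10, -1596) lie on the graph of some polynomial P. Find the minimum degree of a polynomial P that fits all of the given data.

Forward differences of the values at n = 2, 4, 6, 8, 10:
  P  : 4  -60  -284  -764  -1596
  Δ  : -64  -224  -480  -832
  Δ^2: -160  -256  -352
  Δ^3: -96  -96
  Δ^4: 0
The third differences are constant (-96) and nonzero, while all higher differences vanish, so the minimal degree is 3.

3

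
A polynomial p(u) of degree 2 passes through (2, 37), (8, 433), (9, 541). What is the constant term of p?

Write p(u) = au^2 + bu + c. Substituting each data point gives a linear system:
  4a + 2b + c = 37
  64a + 8b + c = 433
  81a + 9b + c = 541
Solving the system yields a = 6, b = 6, c = 1.
So p(u) = 6u^2 + 6u + 1.
The constant term is 1.

1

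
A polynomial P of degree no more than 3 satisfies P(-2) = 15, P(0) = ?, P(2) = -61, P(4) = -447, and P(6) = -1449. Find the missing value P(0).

-3

The 4 known points determine the degree-3 polynomial uniquely.
Write P(u) = au^3 + bu^2 + cu + d. Substituting each data point gives a linear system:
  -8a + 4b - 2c + d = 15
  8a + 4b + 2c + d = -61
  64a + 16b + 4c + d = -447
  216a + 36b + 6c + d = -1449
Solving the system yields a = -6, b = -5, c = 5, d = -3.
So P(u) = -6u^3 - 5u^2 + 5u - 3.
Then P(0) = -3.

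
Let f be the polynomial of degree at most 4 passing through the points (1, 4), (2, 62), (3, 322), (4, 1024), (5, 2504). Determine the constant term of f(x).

4

Write f(x) = ax^4 + bx^3 + cx^2 + dx + e. Substituting each data point gives a linear system:
  a + b + c + d + e = 4
  16a + 8b + 4c + 2d + e = 62
  81a + 27b + 9c + 3d + e = 322
  256a + 64b + 16c + 4d + e = 1024
  625a + 125b + 25c + 5d + e = 2504
Solving the system yields a = 4, b = 0, c = 1, d = -5, e = 4.
So f(x) = 4x^4 + x^2 - 5x + 4.
The constant term is 4.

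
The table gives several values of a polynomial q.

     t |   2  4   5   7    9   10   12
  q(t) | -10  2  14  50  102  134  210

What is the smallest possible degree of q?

2

Divided differences on the nodes 2, 4, 5, 7, 9, 10, 12:
  order 0: -10  2  14  50  102  134  210
  order 1: 6  12  18  26  32  38
  order 2: 2  2  2  2  2
  order 3: 0  0  0  0
  order 4: 0  0  0
  order 5: 0  0
  order 6: 0
The order-2 divided differences are all 2 (nonzero) and every higher order vanishes, so the data lies on a polynomial of degree exactly 2.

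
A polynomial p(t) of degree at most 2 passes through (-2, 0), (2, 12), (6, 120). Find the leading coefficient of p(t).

3

Write p(t) = at^2 + bt + c. Substituting each data point gives a linear system:
  4a - 2b + c = 0
  4a + 2b + c = 12
  36a + 6b + c = 120
Solving the system yields a = 3, b = 3, c = -6.
So p(t) = 3t^2 + 3t - 6.
The leading coefficient is 3.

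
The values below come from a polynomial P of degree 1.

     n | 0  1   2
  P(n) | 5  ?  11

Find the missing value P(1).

On equispaced nodes a degree-1 polynomial has vanishing second forward difference, so
  P(0) - 2·P(1) + P(2) = 0.
Substituting the known values and solving for P(1):
  -2·P(1) = -16
  P(1) = 8.

8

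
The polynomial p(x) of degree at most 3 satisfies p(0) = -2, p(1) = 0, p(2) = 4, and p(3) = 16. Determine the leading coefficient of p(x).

Write p(x) = ax^3 + bx^2 + cx + d. Substituting each data point gives a linear system:
  d = -2
  a + b + c + d = 0
  8a + 4b + 2c + d = 4
  27a + 9b + 3c + d = 16
Solving the system yields a = 1, b = -2, c = 3, d = -2.
So p(x) = x^3 - 2x^2 + 3x - 2.
The leading coefficient is 1.

1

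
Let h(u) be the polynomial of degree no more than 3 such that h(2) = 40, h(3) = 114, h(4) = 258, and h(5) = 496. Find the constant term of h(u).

Write h(u) = au^3 + bu^2 + cu + d. Substituting each data point gives a linear system:
  8a + 4b + 2c + d = 40
  27a + 9b + 3c + d = 114
  64a + 16b + 4c + d = 258
  125a + 25b + 5c + d = 496
Solving the system yields a = 4, b = -1, c = 3, d = 6.
So h(u) = 4u^3 - u^2 + 3u + 6.
The constant term is 6.

6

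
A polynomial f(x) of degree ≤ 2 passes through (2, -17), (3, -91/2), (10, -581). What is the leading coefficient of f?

Write f(x) = ax^2 + bx + c. Substituting each data point gives a linear system:
  4a + 2b + c = -17
  9a + 3b + c = -91/2
  100a + 10b + c = -581
Solving the system yields a = -6, b = 3/2, c = 4.
So f(x) = -6x^2 + (3/2)x + 4.
The leading coefficient is -6.

-6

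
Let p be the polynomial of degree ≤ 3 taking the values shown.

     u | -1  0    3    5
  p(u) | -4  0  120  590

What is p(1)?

Using the Lagrange interpolation formula with nodes -1, 0, 3, 5:
  L_0(u) = u(u - 3)(u - 5) / -24
  L_1(u) = (u + 1)(u - 3)(u - 5) / 15
  L_2(u) = (u + 1)u(u - 5) / -24
  L_3(u) = (u + 1)u(u - 3) / 60
Then p(u) = -4·L_0(u) + 0·L_1(u) + 120·L_2(u) + 590·L_3(u).
Expanding and collecting terms gives p(u) = 5u³ - u² - 2u.
Evaluating at u = 1: p(1) = 2.

2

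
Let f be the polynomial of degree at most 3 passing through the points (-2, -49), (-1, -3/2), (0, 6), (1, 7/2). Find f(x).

Using the Lagrange interpolation formula with nodes -2, -1, 0, 1:
  L_0(x) = (x + 1)x(x - 1) / -6
  L_1(x) = (x + 2)x(x - 1) / 2
  L_2(x) = (x + 2)(x + 1)(x - 1) / -2
  L_3(x) = (x + 2)(x + 1)x / 6
Then f(x) = -49·L_0(x) - 3/2·L_1(x) + 6·L_2(x) + 7/2·L_3(x).
Expanding and collecting terms gives f(x) = 5x^3 - 5x^2 - (5/2)x + 6.
Check: f(-2) = -49. ✓

f(x) = 5x^3 - 5x^2 - (5/2)x + 6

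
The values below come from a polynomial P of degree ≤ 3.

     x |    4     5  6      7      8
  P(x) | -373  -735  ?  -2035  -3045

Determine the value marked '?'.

The 4 known points determine the degree-3 polynomial uniquely.
Write P(x) = ax^3 + bx^2 + cx + d. Substituting each data point gives a linear system:
  64a + 16b + 4c + d = -373
  125a + 25b + 5c + d = -735
  343a + 49b + 7c + d = -2035
  512a + 64b + 8c + d = -3045
Solving the system yields a = -6, b = 0, c = 4, d = -5.
So P(x) = -6x^3 + 4x - 5.
Then P(6) = -1277.

-1277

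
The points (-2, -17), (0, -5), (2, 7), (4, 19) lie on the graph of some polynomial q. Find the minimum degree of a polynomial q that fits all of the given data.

Forward differences of the values at n = -2, 0, 2, 4:
  q  : -17  -5  7  19
  Δ  : 12  12  12
  Δ^2: 0  0
  Δ^3: 0
The first differences are constant (12) and nonzero, while all higher differences vanish, so the minimal degree is 1.

1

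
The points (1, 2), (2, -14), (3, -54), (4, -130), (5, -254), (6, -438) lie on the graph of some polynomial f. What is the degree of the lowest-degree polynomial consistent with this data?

3

Forward differences of the values at u = 1, 2, 3, 4, 5, 6:
  f  : 2  -14  -54  -130  -254  -438
  Δ  : -16  -40  -76  -124  -184
  Δ^2: -24  -36  -48  -60
  Δ^3: -12  -12  -12
  Δ^4: 0  0
  Δ^5: 0
The third differences are constant (-12) and nonzero, while all higher differences vanish, so the minimal degree is 3.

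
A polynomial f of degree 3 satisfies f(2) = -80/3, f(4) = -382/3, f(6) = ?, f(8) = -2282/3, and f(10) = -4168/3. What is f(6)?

-356

The 4 known points determine the degree-3 polynomial uniquely.
Write f(n) = an^3 + bn^2 + cn + d. Substituting each data point gives a linear system:
  8a + 4b + 2c + d = -80/3
  64a + 16b + 4c + d = -382/3
  512a + 64b + 8c + d = -2282/3
  1000a + 100b + 10c + d = -4168/3
Solving the system yields a = -1, b = -4, c = 5/3, d = -6.
So f(n) = -n³ - 4n² + (5/3)n - 6.
Then f(6) = -356.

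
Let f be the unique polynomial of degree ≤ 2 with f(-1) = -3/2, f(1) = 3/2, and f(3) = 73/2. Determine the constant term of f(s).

Write f(s) = as^2 + bs + c. Substituting each data point gives a linear system:
  a - b + c = -3/2
  a + b + c = 3/2
  9a + 3b + c = 73/2
Solving the system yields a = 4, b = 3/2, c = -4.
So f(s) = 4s^2 + (3/2)s - 4.
The constant term is -4.

-4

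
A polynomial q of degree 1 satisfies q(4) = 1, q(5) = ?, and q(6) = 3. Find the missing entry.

The 2 known points determine the degree-1 polynomial uniquely.
Write q(t) = at + b. Substituting each data point gives a linear system:
  4a + b = 1
  6a + b = 3
Solving the system yields a = 1, b = -3.
So q(t) = t - 3.
Then q(5) = 2.

2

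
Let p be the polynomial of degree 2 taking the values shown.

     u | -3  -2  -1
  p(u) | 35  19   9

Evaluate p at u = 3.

Using the Lagrange interpolation formula with nodes -3, -2, -1:
  L_0(u) = (u + 2)(u + 1) / 2
  L_1(u) = (u + 3)(u + 1) / -1
  L_2(u) = (u + 3)(u + 2) / 2
Then p(u) = 35·L_0(u) + 19·L_1(u) + 9·L_2(u).
Expanding and collecting terms gives p(u) = 3u² - u + 5.
Evaluating at u = 3: p(3) = 29.

29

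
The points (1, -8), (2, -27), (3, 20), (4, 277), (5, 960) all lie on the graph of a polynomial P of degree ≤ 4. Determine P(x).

P(x) = 3x^4 - 6x^3 - 6x^2 - 4x + 5

Write P(x) = ax^4 + bx^3 + cx^2 + dx + e. Substituting each data point gives a linear system:
  a + b + c + d + e = -8
  16a + 8b + 4c + 2d + e = -27
  81a + 27b + 9c + 3d + e = 20
  256a + 64b + 16c + 4d + e = 277
  625a + 125b + 25c + 5d + e = 960
Solving the system yields a = 3, b = -6, c = -6, d = -4, e = 5.
So P(x) = 3x⁴ - 6x³ - 6x² - 4x + 5.
Check: P(4) = 277. ✓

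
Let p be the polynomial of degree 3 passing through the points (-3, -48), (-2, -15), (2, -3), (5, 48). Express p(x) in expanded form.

p(x) = x^3 - 3x^2 - x + 3

Using the Lagrange interpolation formula with nodes -3, -2, 2, 5:
  L_0(x) = (x + 2)(x - 2)(x - 5) / -40
  L_1(x) = (x + 3)(x - 2)(x - 5) / 28
  L_2(x) = (x + 3)(x + 2)(x - 5) / -60
  L_3(x) = (x + 3)(x + 2)(x - 2) / 168
Then p(x) = -48·L_0(x) - 15·L_1(x) - 3·L_2(x) + 48·L_3(x).
Expanding and collecting terms gives p(x) = x³ - 3x² - x + 3.
Check: p(-2) = -15. ✓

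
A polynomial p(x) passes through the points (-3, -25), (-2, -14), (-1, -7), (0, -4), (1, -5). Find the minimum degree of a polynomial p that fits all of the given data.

Forward differences of the values at x = -3, -2, -1, 0, 1:
  p  : -25  -14  -7  -4  -5
  Δ  : 11  7  3  -1
  Δ^2: -4  -4  -4
  Δ^3: 0  0
  Δ^4: 0
The second differences are constant (-4) and nonzero, while all higher differences vanish, so the minimal degree is 2.

2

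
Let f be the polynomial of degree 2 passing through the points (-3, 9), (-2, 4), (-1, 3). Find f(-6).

Write f(n) = an^2 + bn + c. Substituting each data point gives a linear system:
  9a - 3b + c = 9
  4a - 2b + c = 4
  a - b + c = 3
Solving the system yields a = 2, b = 5, c = 6.
So f(n) = 2n² + 5n + 6.
Then f(-6) = 48.

48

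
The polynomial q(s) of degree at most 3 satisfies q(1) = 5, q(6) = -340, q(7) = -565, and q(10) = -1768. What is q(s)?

q(s) = -2s^3 + 2s^2 + 3s + 2

Using the Lagrange interpolation formula with nodes 1, 6, 7, 10:
  L_0(s) = (s - 6)(s - 7)(s - 10) / -270
  L_1(s) = (s - 1)(s - 7)(s - 10) / 20
  L_2(s) = (s - 1)(s - 6)(s - 10) / -18
  L_3(s) = (s - 1)(s - 6)(s - 7) / 108
Then q(s) = 5·L_0(s) - 340·L_1(s) - 565·L_2(s) - 1768·L_3(s).
Expanding and collecting terms gives q(s) = -2s^3 + 2s^2 + 3s + 2.
Check: q(6) = -340. ✓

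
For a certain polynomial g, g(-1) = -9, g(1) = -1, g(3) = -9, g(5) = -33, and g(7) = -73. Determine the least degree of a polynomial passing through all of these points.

2

Forward differences of the values at x = -1, 1, 3, 5, 7:
  g  : -9  -1  -9  -33  -73
  Δ  : 8  -8  -24  -40
  Δ^2: -16  -16  -16
  Δ^3: 0  0
  Δ^4: 0
The second differences are constant (-16) and nonzero, while all higher differences vanish, so the minimal degree is 2.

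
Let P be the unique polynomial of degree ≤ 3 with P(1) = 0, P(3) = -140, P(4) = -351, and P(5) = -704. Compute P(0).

Using the Lagrange interpolation formula with nodes 1, 3, 4, 5:
  L_0(t) = (t - 3)(t - 4)(t - 5) / -24
  L_1(t) = (t - 1)(t - 4)(t - 5) / 4
  L_2(t) = (t - 1)(t - 3)(t - 5) / -3
  L_3(t) = (t - 1)(t - 3)(t - 4) / 8
Then P(t) = 0·L_0(t) - 140·L_1(t) - 351·L_2(t) - 704·L_3(t).
Expanding and collecting terms gives P(t) = -6t³ + t² + 4t + 1.
Evaluating at t = 0: P(0) = 1.

1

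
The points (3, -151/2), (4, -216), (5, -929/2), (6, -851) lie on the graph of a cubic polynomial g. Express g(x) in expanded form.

Using the Lagrange interpolation formula with nodes 3, 4, 5, 6:
  L_0(x) = (x - 4)(x - 5)(x - 6) / -6
  L_1(x) = (x - 3)(x - 5)(x - 6) / 2
  L_2(x) = (x - 3)(x - 4)(x - 6) / -2
  L_3(x) = (x - 3)(x - 4)(x - 5) / 6
Then g(x) = -151/2·L_0(x) - 216·L_1(x) - 929/2·L_2(x) - 851·L_3(x).
Expanding and collecting terms gives g(x) = -5x³ + 6x² + (5/2)x - 2.
Check: g(3) = -151/2. ✓

g(x) = -5x^3 + 6x^2 + (5/2)x - 2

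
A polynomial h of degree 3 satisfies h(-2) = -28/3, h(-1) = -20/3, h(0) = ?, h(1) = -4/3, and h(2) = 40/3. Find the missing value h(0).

On equispaced nodes a degree-3 polynomial has vanishing fourth forward difference, so
  h(-2) - 4·h(-1) + 6·h(0) - 4·h(1) + h(2) = 0.
Substituting the known values and solving for h(0):
  6·h(0) = -36
  h(0) = -6.

-6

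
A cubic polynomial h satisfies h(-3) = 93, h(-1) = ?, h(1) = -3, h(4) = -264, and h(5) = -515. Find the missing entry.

The 4 known points determine the degree-3 polynomial uniquely.
Write h(x) = ax^3 + bx^2 + cx + d. Substituting each data point gives a linear system:
  -27a + 9b - 3c + d = 93
  a + b + c + d = -3
  64a + 16b + 4c + d = -264
  125a + 25b + 5c + d = -515
Solving the system yields a = -4, b = -1, c = 2, d = 0.
So h(x) = -4x³ - x² + 2x.
Then h(-1) = 1.

1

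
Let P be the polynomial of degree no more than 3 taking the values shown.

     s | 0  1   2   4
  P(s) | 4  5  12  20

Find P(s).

P(s) = -s^3 + 6s^2 - 4s + 4

Using the Lagrange interpolation formula with nodes 0, 1, 2, 4:
  L_0(s) = (s - 1)(s - 2)(s - 4) / -8
  L_1(s) = s(s - 2)(s - 4) / 3
  L_2(s) = s(s - 1)(s - 4) / -4
  L_3(s) = s(s - 1)(s - 2) / 24
Then P(s) = 4·L_0(s) + 5·L_1(s) + 12·L_2(s) + 20·L_3(s).
Expanding and collecting terms gives P(s) = -s³ + 6s² - 4s + 4.
Check: P(2) = 12. ✓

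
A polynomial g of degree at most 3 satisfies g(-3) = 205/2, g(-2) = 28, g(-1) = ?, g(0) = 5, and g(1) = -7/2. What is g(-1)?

On equispaced nodes a degree-3 polynomial has vanishing fourth forward difference, so
  g(-3) - 4·g(-2) + 6·g(-1) - 4·g(0) + g(1) = 0.
Substituting the known values and solving for g(-1):
  6·g(-1) = 33
  g(-1) = 11/2.

11/2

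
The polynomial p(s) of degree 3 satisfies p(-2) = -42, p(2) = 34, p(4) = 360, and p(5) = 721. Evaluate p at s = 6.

Write p(s) = as^3 + bs^2 + cs + d. Substituting each data point gives a linear system:
  -8a + 4b - 2c + d = -42
  8a + 4b + 2c + d = 34
  64a + 16b + 4c + d = 360
  125a + 25b + 5c + d = 721
Solving the system yields a = 6, b = 0, c = -5, d = -4.
So p(s) = 6s^3 - 5s - 4.
Then p(6) = 1262.

1262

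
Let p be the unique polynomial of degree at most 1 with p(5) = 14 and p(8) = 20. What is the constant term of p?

4

Write p(u) = au + b. Substituting each data point gives a linear system:
  5a + b = 14
  8a + b = 20
Solving the system yields a = 2, b = 4.
So p(u) = 2u + 4.
The constant term is 4.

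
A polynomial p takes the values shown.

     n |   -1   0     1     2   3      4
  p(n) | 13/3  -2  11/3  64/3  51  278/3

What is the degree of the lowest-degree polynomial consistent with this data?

Forward differences of the values at n = -1, 0, 1, 2, 3, 4:
  p  : 13/3  -2  11/3  64/3  51  278/3
  Δ  : -19/3  17/3  53/3  89/3  125/3
  Δ^2: 12  12  12  12
  Δ^3: 0  0  0
  Δ^4: 0  0
  Δ^5: 0
The second differences are constant (12) and nonzero, while all higher differences vanish, so the minimal degree is 2.

2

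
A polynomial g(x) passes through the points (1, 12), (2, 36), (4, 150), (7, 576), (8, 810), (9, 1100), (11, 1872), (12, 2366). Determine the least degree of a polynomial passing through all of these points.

Divided differences on the nodes 1, 2, 4, 7, 8, 9, 11, 12:
  order 0: 12  36  150  576  810  1100  1872  2366
  order 1: 24  57  142  234  290  386  494
  order 2: 11  17  23  28  32  36
  order 3: 1  1  1  1  1
  order 4: 0  0  0  0
  order 5: 0  0  0
  order 6: 0  0
  order 7: 0
The order-3 divided differences are all 1 (nonzero) and every higher order vanishes, so the data lies on a polynomial of degree exactly 3.

3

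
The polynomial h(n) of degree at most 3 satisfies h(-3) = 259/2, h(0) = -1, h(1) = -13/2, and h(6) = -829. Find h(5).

-957/2

Using the Lagrange interpolation formula with nodes -3, 0, 1, 6:
  L_0(n) = n(n - 1)(n - 6) / -108
  L_1(n) = (n + 3)(n - 1)(n - 6) / 18
  L_2(n) = (n + 3)n(n - 6) / -20
  L_3(n) = (n + 3)n(n - 1) / 270
Then h(n) = 259/2·L_0(n) - 1·L_1(n) - 13/2·L_2(n) - 829·L_3(n).
Expanding and collecting terms gives h(n) = -4n^3 + (3/2)n^2 - 3n - 1.
Evaluating at n = 5: h(5) = -957/2.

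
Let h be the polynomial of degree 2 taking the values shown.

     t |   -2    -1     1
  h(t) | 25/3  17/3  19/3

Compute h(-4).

Using the Lagrange interpolation formula with nodes -2, -1, 1:
  L_0(t) = (t + 1)(t - 1) / 3
  L_1(t) = (t + 2)(t - 1) / -2
  L_2(t) = (t + 2)(t + 1) / 6
Then h(t) = 25/3·L_0(t) + 17/3·L_1(t) + 19/3·L_2(t).
Expanding and collecting terms gives h(t) = t² + (1/3)t + 5.
Evaluating at t = -4: h(-4) = 59/3.

59/3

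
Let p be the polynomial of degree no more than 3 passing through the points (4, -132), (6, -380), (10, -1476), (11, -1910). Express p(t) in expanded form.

p(t) = -t^3 - 5t^2 + 2t + 4

Write p(t) = at^3 + bt^2 + ct + d. Substituting each data point gives a linear system:
  64a + 16b + 4c + d = -132
  216a + 36b + 6c + d = -380
  1000a + 100b + 10c + d = -1476
  1331a + 121b + 11c + d = -1910
Solving the system yields a = -1, b = -5, c = 2, d = 4.
So p(t) = -t^3 - 5t^2 + 2t + 4.
Check: p(4) = -132. ✓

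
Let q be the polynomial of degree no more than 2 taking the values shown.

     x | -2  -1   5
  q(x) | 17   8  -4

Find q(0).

Write q(x) = ax^2 + bx + c. Substituting each data point gives a linear system:
  4a - 2b + c = 17
  a - b + c = 8
  25a + 5b + c = -4
Solving the system yields a = 1, b = -6, c = 1.
So q(x) = x^2 - 6x + 1.
Then q(0) = 1.

1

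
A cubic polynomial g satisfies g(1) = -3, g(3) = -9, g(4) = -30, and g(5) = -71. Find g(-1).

-5

Write g(u) = au^3 + bu^2 + cu + d. Substituting each data point gives a linear system:
  a + b + c + d = -3
  27a + 9b + 3c + d = -9
  64a + 16b + 4c + d = -30
  125a + 25b + 5c + d = -71
Solving the system yields a = -1, b = 2, c = 2, d = -6.
So g(u) = -u^3 + 2u^2 + 2u - 6.
Then g(-1) = -5.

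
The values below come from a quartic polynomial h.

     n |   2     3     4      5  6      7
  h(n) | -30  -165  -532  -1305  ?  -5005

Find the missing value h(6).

-2706

On equispaced nodes a degree-4 polynomial has vanishing fifth forward difference, so
  - h(2) + 5·h(3) - 10·h(4) + 10·h(5) - 5·h(6) + h(7) = 0.
Substituting the known values and solving for h(6):
  -5·h(6) = 13530
  h(6) = -2706.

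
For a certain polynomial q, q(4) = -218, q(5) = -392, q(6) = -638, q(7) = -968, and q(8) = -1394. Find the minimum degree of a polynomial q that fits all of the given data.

Forward differences of the values at x = 4, 5, 6, 7, 8:
  q  : -218  -392  -638  -968  -1394
  Δ  : -174  -246  -330  -426
  Δ^2: -72  -84  -96
  Δ^3: -12  -12
  Δ^4: 0
The third differences are constant (-12) and nonzero, while all higher differences vanish, so the minimal degree is 3.

3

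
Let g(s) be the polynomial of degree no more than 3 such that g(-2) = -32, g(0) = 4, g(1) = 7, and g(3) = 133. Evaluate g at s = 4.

Using the Lagrange interpolation formula with nodes -2, 0, 1, 3:
  L_0(s) = s(s - 1)(s - 3) / -30
  L_1(s) = (s + 2)(s - 1)(s - 3) / 6
  L_2(s) = (s + 2)s(s - 3) / -6
  L_3(s) = (s + 2)s(s - 1) / 30
Then g(s) = -32·L_0(s) + 4·L_1(s) + 7·L_2(s) + 133·L_3(s).
Expanding and collecting terms gives g(s) = 5s^3 - 2s + 4.
Evaluating at s = 4: g(4) = 316.

316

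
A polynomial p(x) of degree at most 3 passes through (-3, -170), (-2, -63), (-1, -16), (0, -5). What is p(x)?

p(x) = 4x^3 - 6x^2 + x - 5

Using the Lagrange interpolation formula with nodes -3, -2, -1, 0:
  L_0(x) = (x + 2)(x + 1)x / -6
  L_1(x) = (x + 3)(x + 1)x / 2
  L_2(x) = (x + 3)(x + 2)x / -2
  L_3(x) = (x + 3)(x + 2)(x + 1) / 6
Then p(x) = -170·L_0(x) - 63·L_1(x) - 16·L_2(x) - 5·L_3(x).
Expanding and collecting terms gives p(x) = 4x^3 - 6x^2 + x - 5.
Check: p(-3) = -170. ✓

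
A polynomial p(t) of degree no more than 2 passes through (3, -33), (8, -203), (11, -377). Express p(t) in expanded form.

Write p(t) = at^2 + bt + c. Substituting each data point gives a linear system:
  9a + 3b + c = -33
  64a + 8b + c = -203
  121a + 11b + c = -377
Solving the system yields a = -3, b = -1, c = -3.
So p(t) = -3t^2 - t - 3.
Check: p(11) = -377. ✓

p(t) = -3t^2 - t - 3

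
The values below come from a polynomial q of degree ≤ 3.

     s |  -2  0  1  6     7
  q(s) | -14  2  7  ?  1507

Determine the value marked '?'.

962

The 4 known points determine the degree-3 polynomial uniquely.
Write q(s) = as^3 + bs^2 + cs + d. Substituting each data point gives a linear system:
  -8a + 4b - 2c + d = -14
  d = 2
  a + b + c + d = 7
  343a + 49b + 7c + d = 1507
Solving the system yields a = 4, b = 3, c = -2, d = 2.
So q(s) = 4s^3 + 3s^2 - 2s + 2.
Then q(6) = 962.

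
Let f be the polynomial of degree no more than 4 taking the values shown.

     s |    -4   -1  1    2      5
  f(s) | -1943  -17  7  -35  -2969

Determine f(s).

Write f(s) = as^4 + bs^3 + cs^2 + ds + e. Substituting each data point gives a linear system:
  256a - 64b + 16c - 4d + e = -1943
  a - b + c - d + e = -17
  a + b + c + d + e = 7
  16a + 8b + 4c + 2d + e = -35
  625a + 125b + 25c + 5d + e = -2969
Solving the system yields a = -6, b = 6, c = 0, d = 6, e = 1.
So f(s) = -6s^4 + 6s^3 + 6s + 1.
Check: f(5) = -2969. ✓

f(s) = -6s^4 + 6s^3 + 6s + 1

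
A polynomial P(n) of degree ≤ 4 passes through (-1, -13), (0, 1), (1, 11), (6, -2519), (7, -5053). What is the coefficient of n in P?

Write P(n) = an^4 + bn^3 + cn^2 + dn + e. Substituting each data point gives a linear system:
  a - b + c - d + e = -13
  e = 1
  a + b + c + d + e = 11
  1296a + 216b + 36c + 6d + e = -2519
  2401a + 343b + 49c + 7d + e = -5053
Solving the system yields a = -3, b = 6, c = 1, d = 6, e = 1.
So P(n) = -3n^4 + 6n^3 + n^2 + 6n + 1.
The coefficient of n is 6.

6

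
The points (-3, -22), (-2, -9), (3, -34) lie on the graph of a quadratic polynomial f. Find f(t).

f(t) = -3t^2 - 2t - 1

Using the Lagrange interpolation formula with nodes -3, -2, 3:
  L_0(t) = (t + 2)(t - 3) / 6
  L_1(t) = (t + 3)(t - 3) / -5
  L_2(t) = (t + 3)(t + 2) / 30
Then f(t) = -22·L_0(t) - 9·L_1(t) - 34·L_2(t).
Expanding and collecting terms gives f(t) = -3t^2 - 2t - 1.
Check: f(-3) = -22. ✓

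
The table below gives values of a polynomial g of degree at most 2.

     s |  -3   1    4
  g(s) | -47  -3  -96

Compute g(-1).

Write g(s) = as^2 + bs + c. Substituting each data point gives a linear system:
  9a - 3b + c = -47
  a + b + c = -3
  16a + 4b + c = -96
Solving the system yields a = -6, b = -1, c = 4.
So g(s) = -6s^2 - s + 4.
Then g(-1) = -1.

-1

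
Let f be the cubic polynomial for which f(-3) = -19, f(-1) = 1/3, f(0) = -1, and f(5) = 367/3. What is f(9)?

Using the Lagrange interpolation formula with nodes -3, -1, 0, 5:
  L_0(t) = (t + 1)t(t - 5) / -48
  L_1(t) = (t + 3)t(t - 5) / 12
  L_2(t) = (t + 3)(t + 1)(t - 5) / -15
  L_3(t) = (t + 3)(t + 1)t / 240
Then f(t) = -19·L_0(t) + 1/3·L_1(t) - 1·L_2(t) + 367/3·L_3(t).
Expanding and collecting terms gives f(t) = t^3 + (1/3)t^2 - 2t - 1.
Evaluating at t = 9: f(9) = 737.

737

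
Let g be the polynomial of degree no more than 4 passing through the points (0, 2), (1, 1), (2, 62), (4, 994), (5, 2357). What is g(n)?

g(n) = 3n^4 + 5n^3 - 5n^2 - 4n + 2

Write g(n) = an^4 + bn^3 + cn^2 + dn + e. Substituting each data point gives a linear system:
  e = 2
  a + b + c + d + e = 1
  16a + 8b + 4c + 2d + e = 62
  256a + 64b + 16c + 4d + e = 994
  625a + 125b + 25c + 5d + e = 2357
Solving the system yields a = 3, b = 5, c = -5, d = -4, e = 2.
So g(n) = 3n⁴ + 5n³ - 5n² - 4n + 2.
Check: g(0) = 2. ✓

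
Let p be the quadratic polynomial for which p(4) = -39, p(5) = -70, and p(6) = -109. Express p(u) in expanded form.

Using the Lagrange interpolation formula with nodes 4, 5, 6:
  L_0(u) = (u - 5)(u - 6) / 2
  L_1(u) = (u - 4)(u - 6) / -1
  L_2(u) = (u - 4)(u - 5) / 2
Then p(u) = -39·L_0(u) - 70·L_1(u) - 109·L_2(u).
Expanding and collecting terms gives p(u) = -4u² + 5u + 5.
Check: p(6) = -109. ✓

p(u) = -4u^2 + 5u + 5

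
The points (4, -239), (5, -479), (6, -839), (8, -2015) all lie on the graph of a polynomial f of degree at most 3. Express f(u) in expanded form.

f(u) = -4u^3 + 4u + 1

Write f(u) = au^3 + bu^2 + cu + d. Substituting each data point gives a linear system:
  64a + 16b + 4c + d = -239
  125a + 25b + 5c + d = -479
  216a + 36b + 6c + d = -839
  512a + 64b + 8c + d = -2015
Solving the system yields a = -4, b = 0, c = 4, d = 1.
So f(u) = -4u³ + 4u + 1.
Check: f(5) = -479. ✓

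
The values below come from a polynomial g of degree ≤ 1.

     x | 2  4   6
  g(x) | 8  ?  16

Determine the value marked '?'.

12

On equispaced nodes a degree-1 polynomial has vanishing second forward difference, so
  g(2) - 2·g(4) + g(6) = 0.
Substituting the known values and solving for g(4):
  -2·g(4) = -24
  g(4) = 12.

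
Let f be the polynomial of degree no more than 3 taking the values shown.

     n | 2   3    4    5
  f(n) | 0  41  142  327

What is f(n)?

f(n) = 4n^3 - 6n^2 - 5n + 2

Using the Lagrange interpolation formula with nodes 2, 3, 4, 5:
  L_0(n) = (n - 3)(n - 4)(n - 5) / -6
  L_1(n) = (n - 2)(n - 4)(n - 5) / 2
  L_2(n) = (n - 2)(n - 3)(n - 5) / -2
  L_3(n) = (n - 2)(n - 3)(n - 4) / 6
Then f(n) = 0·L_0(n) + 41·L_1(n) + 142·L_2(n) + 327·L_3(n).
Expanding and collecting terms gives f(n) = 4n^3 - 6n^2 - 5n + 2.
Check: f(4) = 142. ✓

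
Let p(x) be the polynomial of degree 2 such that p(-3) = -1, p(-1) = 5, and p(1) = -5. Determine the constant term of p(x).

Write p(x) = ax^2 + bx + c. Substituting each data point gives a linear system:
  9a - 3b + c = -1
  a - b + c = 5
  a + b + c = -5
Solving the system yields a = -2, b = -5, c = 2.
So p(x) = -2x^2 - 5x + 2.
The constant term is 2.

2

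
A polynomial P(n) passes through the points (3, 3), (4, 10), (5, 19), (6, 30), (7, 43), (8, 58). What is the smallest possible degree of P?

2

Forward differences of the values at n = 3, 4, 5, 6, 7, 8:
  P  : 3  10  19  30  43  58
  Δ  : 7  9  11  13  15
  Δ^2: 2  2  2  2
  Δ^3: 0  0  0
  Δ^4: 0  0
  Δ^5: 0
The second differences are constant (2) and nonzero, while all higher differences vanish, so the minimal degree is 2.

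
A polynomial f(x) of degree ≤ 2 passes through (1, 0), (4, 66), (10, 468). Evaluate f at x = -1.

Using the Lagrange interpolation formula with nodes 1, 4, 10:
  L_0(x) = (x - 4)(x - 10) / 27
  L_1(x) = (x - 1)(x - 10) / -18
  L_2(x) = (x - 1)(x - 4) / 54
Then f(x) = 0·L_0(x) + 66·L_1(x) + 468·L_2(x).
Expanding and collecting terms gives f(x) = 5x² - 3x - 2.
Evaluating at x = -1: f(-1) = 6.

6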